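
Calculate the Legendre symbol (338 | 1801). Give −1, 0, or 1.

Pull out 2: since 1801 ≡ 1 (mod 8), (2/1801) = +1.
Reciprocity: 169 ≡ 1 and 1801 ≡ 1 (mod 4), so (169/1801) = +(1801/169).
Reduce top mod 169: now compute (111/169).
Reciprocity: 111 ≡ 3 and 169 ≡ 1 (mod 4), so (111/169) = +(169/111).
Reduce top mod 111: now compute (58/111).
Pull out 2: since 111 ≡ 7 (mod 8), (2/111) = +1.
Reciprocity: 29 ≡ 1 and 111 ≡ 3 (mod 4), so (29/111) = +(111/29).
Reduce top mod 29: now compute (24/29).
Pull out 2^3: since 29 ≡ 5 (mod 8), (2/29) = -1, so (2/29)^3 = -1.
Reciprocity: 3 ≡ 3 and 29 ≡ 1 (mod 4), so (3/29) = +(29/3).
Reduce top mod 3: now compute (2/3).
Pull out 2: since 3 ≡ 3 (mod 8), (2/3) = -1.
Reached (1/3) = 1. Collecting the sign flips along the way, the symbol is +1.

1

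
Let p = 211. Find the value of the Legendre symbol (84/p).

Pull out 2^2: since 211 ≡ 3 (mod 8), (2/211) = -1, so (2/211)^2 = +1.
Reciprocity: 21 ≡ 1 and 211 ≡ 3 (mod 4), so (21/211) = +(211/21).
Reduce top mod 21: now compute (1/21).
Reached (1/21) = 1. Collecting the sign flips along the way, the symbol is +1.

1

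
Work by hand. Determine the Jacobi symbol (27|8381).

Reciprocity: 27 ≡ 3 and 8381 ≡ 1 (mod 4), so (27/8381) = +(8381/27).
Reduce top mod 27: now compute (11/27).
Reciprocity: 11 ≡ 3 and 27 ≡ 3 (mod 4), so (11/27) = −(27/11).
Reduce top mod 11: now compute (5/11).
Reciprocity: 5 ≡ 1 and 11 ≡ 3 (mod 4), so (5/11) = +(11/5).
Reduce top mod 5: now compute (1/5).
Reached (1/5) = 1. Collecting the sign flips along the way, the symbol is -1.

-1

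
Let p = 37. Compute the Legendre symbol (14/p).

Pull out 2: since 37 ≡ 5 (mod 8), (2/37) = -1.
Reciprocity: 7 ≡ 3 and 37 ≡ 1 (mod 4), so (7/37) = +(37/7).
Reduce top mod 7: now compute (2/7).
Pull out 2: since 7 ≡ 7 (mod 8), (2/7) = +1.
Reached (1/7) = 1. Collecting the sign flips along the way, the symbol is -1.

-1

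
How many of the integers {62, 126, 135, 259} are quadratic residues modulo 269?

2

(62/269) = +1 → QR.
(126/269) = +1 → QR.
(135/269) = -1 → non-residue.
(259/269) = -1 → non-residue.
Total quadratic residues among the 4: 2.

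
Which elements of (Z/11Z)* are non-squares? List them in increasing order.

2 6 7 8 10

Square k = 1,…,5 (k and 11−k give the same square):
1²=1, 2²=4, 3²=9, 4²≡5, 5²≡3 (mod 11).
The residues are {1, 3, 4, 5, 9}; the non-residues are the remaining 5 nonzero classes.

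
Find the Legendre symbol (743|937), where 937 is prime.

Euler's criterion: (743/937) ≡ 743^468 (mod 937).
743^2 ≡ 156 (mod 937)
743^4 ≡ 911 (mod 937)
743^8 ≡ 676 (mod 937)
743^16 ≡ 657 (mod 937)
743^32 ≡ 629 (mod 937)
743^64 ≡ 227 (mod 937)
743^128 ≡ 931 (mod 937)
743^256 ≡ 36 (mod 937)
743^468 = 743^(256+128+64+16+4) ≡ 1 (mod 937).
Result is 1, so (743/937) = 1.

1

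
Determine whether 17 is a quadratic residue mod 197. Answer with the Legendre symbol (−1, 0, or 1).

Reciprocity: 17 ≡ 1 and 197 ≡ 1 (mod 4), so (17/197) = +(197/17).
Reduce top mod 17: now compute (10/17).
Pull out 2: since 17 ≡ 1 (mod 8), (2/17) = +1.
Reciprocity: 5 ≡ 1 and 17 ≡ 1 (mod 4), so (5/17) = +(17/5).
Reduce top mod 5: now compute (2/5).
Pull out 2: since 5 ≡ 5 (mod 8), (2/5) = -1.
Reached (1/5) = 1. Collecting the sign flips along the way, the symbol is -1.

-1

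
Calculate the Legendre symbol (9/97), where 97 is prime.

1

Reciprocity: 9 ≡ 1 and 97 ≡ 1 (mod 4), so (9/97) = +(97/9).
Reduce top mod 9: now compute (7/9).
Reciprocity: 7 ≡ 3 and 9 ≡ 1 (mod 4), so (7/9) = +(9/7).
Reduce top mod 7: now compute (2/7).
Pull out 2: since 7 ≡ 7 (mod 8), (2/7) = +1.
Reached (1/7) = 1. Collecting the sign flips along the way, the symbol is +1.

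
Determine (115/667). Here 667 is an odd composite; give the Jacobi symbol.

0

Reciprocity: 115 ≡ 3 and 667 ≡ 3 (mod 4), so (115/667) = −(667/115).
Reduce top mod 115: now compute (92/115).
Pull out 2^2: since 115 ≡ 3 (mod 8), (2/115) = -1, so (2/115)^2 = +1.
Reciprocity: 23 ≡ 3 and 115 ≡ 3 (mod 4), so (23/115) = −(115/23).
Reduce top mod 23: now compute (0/23).
Top reduces to 0: gcd > 1, so the symbol is 0.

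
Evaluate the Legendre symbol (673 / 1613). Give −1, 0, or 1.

1

Reciprocity: 673 ≡ 1 and 1613 ≡ 1 (mod 4), so (673/1613) = +(1613/673).
Reduce top mod 673: now compute (267/673).
Reciprocity: 267 ≡ 3 and 673 ≡ 1 (mod 4), so (267/673) = +(673/267).
Reduce top mod 267: now compute (139/267).
Reciprocity: 139 ≡ 3 and 267 ≡ 3 (mod 4), so (139/267) = −(267/139).
Reduce top mod 139: now compute (128/139).
Pull out 2^7: since 139 ≡ 3 (mod 8), (2/139) = -1, so (2/139)^7 = -1.
Reached (1/139) = 1. Collecting the sign flips along the way, the symbol is +1.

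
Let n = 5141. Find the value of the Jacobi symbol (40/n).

Pull out 2^3: since 5141 ≡ 5 (mod 8), (2/5141) = -1, so (2/5141)^3 = -1.
Reciprocity: 5 ≡ 1 and 5141 ≡ 1 (mod 4), so (5/5141) = +(5141/5).
Reduce top mod 5: now compute (1/5).
Reached (1/5) = 1. Collecting the sign flips along the way, the symbol is -1.

-1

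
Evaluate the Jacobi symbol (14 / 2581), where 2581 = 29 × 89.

Pull out 2: since 2581 ≡ 5 (mod 8), (2/2581) = -1.
Reciprocity: 7 ≡ 3 and 2581 ≡ 1 (mod 4), so (7/2581) = +(2581/7).
Reduce top mod 7: now compute (5/7).
Reciprocity: 5 ≡ 1 and 7 ≡ 3 (mod 4), so (5/7) = +(7/5).
Reduce top mod 5: now compute (2/5).
Pull out 2: since 5 ≡ 5 (mod 8), (2/5) = -1.
Reached (1/5) = 1. Collecting the sign flips along the way, the symbol is +1.

1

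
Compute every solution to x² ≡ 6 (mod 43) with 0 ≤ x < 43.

7, 36

Since 43 ≡ 3 (mod 4), a square root of 6 is 6^((43+1)/4) = 6^11 mod 43.
Repeated squaring: 6^2≡36, 6^4≡6, 6^8≡36 (mod 43).
6^11 = 6^(8+2+1) ≡ 36 (mod 43).
Check: 36² = 1296 ≡ 6 (mod 43). The two roots are 7 and 36.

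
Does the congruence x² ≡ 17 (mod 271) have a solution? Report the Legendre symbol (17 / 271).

Reciprocity: 17 ≡ 1 and 271 ≡ 3 (mod 4), so (17/271) = +(271/17).
Reduce top mod 17: now compute (16/17).
Pull out 2^4: since 17 ≡ 1 (mod 8), (2/17) = +1, so (2/17)^4 = +1.
Reached (1/17) = 1. Collecting the sign flips along the way, the symbol is +1.

1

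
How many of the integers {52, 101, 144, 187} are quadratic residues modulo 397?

1

(52/397) = -1 → non-residue.
(101/397) = -1 → non-residue.
(144/397) = +1 → QR.
(187/397) = -1 → non-residue.
Total quadratic residues among the 4: 1.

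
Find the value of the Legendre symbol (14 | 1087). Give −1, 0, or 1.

-1

Pull out 2: since 1087 ≡ 7 (mod 8), (2/1087) = +1.
Reciprocity: 7 ≡ 3 and 1087 ≡ 3 (mod 4), so (7/1087) = −(1087/7).
Reduce top mod 7: now compute (2/7).
Pull out 2: since 7 ≡ 7 (mod 8), (2/7) = +1.
Reached (1/7) = 1. Collecting the sign flips along the way, the symbol is -1.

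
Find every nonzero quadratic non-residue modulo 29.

2, 3, 8, 10, 11, 12, 14, 15, 17, 18, 19, 21, 26, 27

Square k = 1,…,14 (k and 29−k give the same square):
1²=1, 2²=4, 3²=9, 4²=16, 5²=25, 6²≡7, 7²≡20, 8²≡6, 9²≡23, 10²≡13, 11²≡5, 12²≡28, 13²≡24, 14²≡22 (mod 29).
The residues are {1, 4, 5, 6, 7, 9, 13, 16, 20, 22, 23, 24, 25, 28}; the non-residues are the remaining 14 nonzero classes.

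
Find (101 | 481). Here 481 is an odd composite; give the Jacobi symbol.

1

Reciprocity: 101 ≡ 1 and 481 ≡ 1 (mod 4), so (101/481) = +(481/101).
Reduce top mod 101: now compute (77/101).
Reciprocity: 77 ≡ 1 and 101 ≡ 1 (mod 4), so (77/101) = +(101/77).
Reduce top mod 77: now compute (24/77).
Pull out 2^3: since 77 ≡ 5 (mod 8), (2/77) = -1, so (2/77)^3 = -1.
Reciprocity: 3 ≡ 3 and 77 ≡ 1 (mod 4), so (3/77) = +(77/3).
Reduce top mod 3: now compute (2/3).
Pull out 2: since 3 ≡ 3 (mod 8), (2/3) = -1.
Reached (1/3) = 1. Collecting the sign flips along the way, the symbol is +1.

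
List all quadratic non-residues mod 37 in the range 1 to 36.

2 5 6 8 13 14 15 17 18 19 20 22 23 24 29 31 32 35

Square k = 1,…,18 (k and 37−k give the same square):
1²=1, 2²=4, 3²=9, 4²=16, 5²=25, 6²=36, 7²≡12, 8²≡27, 9²≡7, 10²≡26, 11²≡10, 12²≡33, 13²≡21, 14²≡11, 15²≡3, 16²≡34, 17²≡30, 18²≡28 (mod 37).
The residues are {1, 3, 4, 7, 9, 10, 11, 12, 16, 21, 25, 26, 27, 28, 30, 33, 34, 36}; the non-residues are the remaining 18 nonzero classes.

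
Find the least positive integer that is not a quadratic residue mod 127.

(2/127) = +1, so 2 is a residue.
(3/127) = −1, so 3 is the smallest positive non-residue mod 127.

3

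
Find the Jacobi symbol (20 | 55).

0

Pull out 2^2: since 55 ≡ 7 (mod 8), (2/55) = +1, so (2/55)^2 = +1.
Reciprocity: 5 ≡ 1 and 55 ≡ 3 (mod 4), so (5/55) = +(55/5).
Reduce top mod 5: now compute (0/5).
Top reduces to 0: gcd > 1, so the symbol is 0.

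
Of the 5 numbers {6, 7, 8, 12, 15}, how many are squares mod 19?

2

(6/19) = +1 → QR.
(7/19) = +1 → QR.
(8/19) = -1 → non-residue.
(12/19) = -1 → non-residue.
(15/19) = -1 → non-residue.
Total quadratic residues among the 5: 2.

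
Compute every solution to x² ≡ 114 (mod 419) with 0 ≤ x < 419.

47, 372

Since 419 ≡ 3 (mod 4), a square root of 114 is 114^((419+1)/4) = 114^105 mod 419.
Repeated squaring: 114^2≡7, 114^4≡49, 114^8≡306, 114^16≡199, 114^32≡215, 114^64≡135 (mod 419).
114^105 = 114^(64+32+8+1) ≡ 47 (mod 419).
Check: 47² = 2209 ≡ 114 (mod 419). The two roots are 47 and 372.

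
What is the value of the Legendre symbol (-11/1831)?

First reduce: -11 ≡ 1820 (mod 1831).
Pull out 2^2: since 1831 ≡ 7 (mod 8), (2/1831) = +1, so (2/1831)^2 = +1.
Reciprocity: 455 ≡ 3 and 1831 ≡ 3 (mod 4), so (455/1831) = −(1831/455).
Reduce top mod 455: now compute (11/455).
Reciprocity: 11 ≡ 3 and 455 ≡ 3 (mod 4), so (11/455) = −(455/11).
Reduce top mod 11: now compute (4/11).
Pull out 2^2: since 11 ≡ 3 (mod 8), (2/11) = -1, so (2/11)^2 = +1.
Reached (1/11) = 1. Collecting the sign flips along the way, the symbol is +1.

1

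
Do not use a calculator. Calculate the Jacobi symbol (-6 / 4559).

-1

First reduce: -6 ≡ 4553 (mod 4559).
Reciprocity: 4553 ≡ 1 and 4559 ≡ 3 (mod 4), so (4553/4559) = +(4559/4553).
Reduce top mod 4553: now compute (6/4553).
Pull out 2: since 4553 ≡ 1 (mod 8), (2/4553) = +1.
Reciprocity: 3 ≡ 3 and 4553 ≡ 1 (mod 4), so (3/4553) = +(4553/3).
Reduce top mod 3: now compute (2/3).
Pull out 2: since 3 ≡ 3 (mod 8), (2/3) = -1.
Reached (1/3) = 1. Collecting the sign flips along the way, the symbol is -1.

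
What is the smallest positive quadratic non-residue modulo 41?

(2/41) = +1, so 2 is a residue.
(3/41) = −1, so 3 is the smallest positive non-residue mod 41.

3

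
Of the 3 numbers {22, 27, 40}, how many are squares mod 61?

(22/61) = +1 → QR.
(27/61) = +1 → QR.
(40/61) = -1 → non-residue.
Total quadratic residues among the 3: 2.

2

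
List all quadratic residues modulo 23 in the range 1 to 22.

Square k = 1,…,11 (k and 23−k give the same square):
1²=1, 2²=4, 3²=9, 4²=16, 5²≡2, 6²≡13, 7²≡3, 8²≡18, 9²≡12, 10²≡8, 11²≡6 (mod 23).
So the quadratic residues mod 23 are {1, 2, 3, 4, 6, 8, 9, 12, 13, 16, 18}.

1 2 3 4 6 8 9 12 13 16 18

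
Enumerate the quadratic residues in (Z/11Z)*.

1, 3, 4, 5, 9

Square k = 1,…,5 (k and 11−k give the same square):
1²=1, 2²=4, 3²=9, 4²≡5, 5²≡3 (mod 11).
So the quadratic residues mod 11 are {1, 3, 4, 5, 9}.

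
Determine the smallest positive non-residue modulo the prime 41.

(2/41) = +1, so 2 is a residue.
(3/41) = −1, so 3 is the smallest positive non-residue mod 41.

3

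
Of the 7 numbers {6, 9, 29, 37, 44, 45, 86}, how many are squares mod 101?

(6/101) = +1 → QR.
(9/101) = +1 → QR.
(29/101) = -1 → non-residue.
(37/101) = +1 → QR.
(44/101) = -1 → non-residue.
(45/101) = +1 → QR.
(86/101) = -1 → non-residue.
Total quadratic residues among the 7: 4.

4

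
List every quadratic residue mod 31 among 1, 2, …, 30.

Square k = 1,…,15 (k and 31−k give the same square):
1²=1, 2²=4, 3²=9, 4²=16, 5²=25, 6²≡5, 7²≡18, 8²≡2, 9²≡19, 10²≡7, 11²≡28, 12²≡20, 13²≡14, 14²≡10, 15²≡8 (mod 31).
So the quadratic residues mod 31 are {1, 2, 4, 5, 7, 8, 9, 10, 14, 16, 18, 19, 20, 25, 28}.

1 2 4 5 7 8 9 10 14 16 18 19 20 25 28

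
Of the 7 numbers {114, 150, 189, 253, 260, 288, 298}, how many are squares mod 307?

3

(114/307) = +1 → QR.
(150/307) = +1 → QR.
(189/307) = -1 → non-residue.
(253/307) = -1 → non-residue.
(260/307) = +1 → QR.
(288/307) = -1 → non-residue.
(298/307) = -1 → non-residue.
Total quadratic residues among the 7: 3.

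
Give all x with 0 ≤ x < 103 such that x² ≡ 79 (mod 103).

39, 64

Since 103 ≡ 3 (mod 4), a square root of 79 is 79^((103+1)/4) = 79^26 mod 103.
Repeated squaring: 79^2≡61, 79^4≡13, 79^8≡66, 79^16≡30 (mod 103).
79^26 = 79^(16+8+2) ≡ 64 (mod 103).
Check: 64² = 4096 ≡ 79 (mod 103). The two roots are 39 and 64.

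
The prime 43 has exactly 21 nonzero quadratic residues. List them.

Square k = 1,…,21 (k and 43−k give the same square):
1²=1, 2²=4, 3²=9, 4²=16, 5²=25, 6²=36, 7²≡6, 8²≡21, 9²≡38, 10²≡14, 11²≡35, 12²≡15, 13²≡40, 14²≡24, 15²≡10, 16²≡41, 17²≡31, 18²≡23, 19²≡17, 20²≡13, 21²≡11 (mod 43).
So the quadratic residues mod 43 are {1, 4, 6, 9, 10, 11, 13, 14, 15, 16, 17, 21, 23, 24, 25, 31, 35, 36, 38, 40, 41}.

1, 4, 6, 9, 10, 11, 13, 14, 15, 16, 17, 21, 23, 24, 25, 31, 35, 36, 38, 40, 41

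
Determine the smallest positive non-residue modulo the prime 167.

(2/167) = +1, so 2 is a residue.
(3/167) = +1, so 3 is a residue.
(4/167) = +1, so 4 is a residue.
(5/167) = −1, so 5 is the smallest positive non-residue mod 167.

5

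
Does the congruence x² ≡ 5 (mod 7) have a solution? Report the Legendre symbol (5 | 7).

-1

Euler's criterion: (5/7) ≡ 5^3 (mod 7).
5^2 ≡ 4 (mod 7)
5^3 = 5^(2+1) ≡ 6 (mod 7).
Result is 6 ≡ −1, so (5/7) = −1.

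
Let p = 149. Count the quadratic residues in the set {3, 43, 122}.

0

(3/149) = -1 → non-residue.
(43/149) = -1 → non-residue.
(122/149) = -1 → non-residue.
Total quadratic residues among the 3: 0.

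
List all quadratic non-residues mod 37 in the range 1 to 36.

2, 5, 6, 8, 13, 14, 15, 17, 18, 19, 20, 22, 23, 24, 29, 31, 32, 35

Square k = 1,…,18 (k and 37−k give the same square):
1²=1, 2²=4, 3²=9, 4²=16, 5²=25, 6²=36, 7²≡12, 8²≡27, 9²≡7, 10²≡26, 11²≡10, 12²≡33, 13²≡21, 14²≡11, 15²≡3, 16²≡34, 17²≡30, 18²≡28 (mod 37).
The residues are {1, 3, 4, 7, 9, 10, 11, 12, 16, 21, 25, 26, 27, 28, 30, 33, 34, 36}; the non-residues are the remaining 18 nonzero classes.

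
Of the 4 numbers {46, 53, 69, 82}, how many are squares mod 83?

(46/83) = -1 → non-residue.
(53/83) = -1 → non-residue.
(69/83) = +1 → QR.
(82/83) = -1 → non-residue.
Total quadratic residues among the 4: 1.

1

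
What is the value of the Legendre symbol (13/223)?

Euler's criterion: (13/223) ≡ 13^111 (mod 223).
13^2 ≡ 169 (mod 223)
13^4 ≡ 17 (mod 223)
13^8 ≡ 66 (mod 223)
13^16 ≡ 119 (mod 223)
13^32 ≡ 112 (mod 223)
13^64 ≡ 56 (mod 223)
13^111 = 13^(64+32+8+4+2+1) ≡ 222 (mod 223).
Result is 222 ≡ −1, so (13/223) = −1.

-1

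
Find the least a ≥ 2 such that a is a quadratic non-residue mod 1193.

3

(2/1193) = +1, so 2 is a residue.
(3/1193) = −1, so 3 is the smallest positive non-residue mod 1193.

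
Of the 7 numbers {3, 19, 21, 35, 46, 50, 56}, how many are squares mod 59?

5

(3/59) = +1 → QR.
(19/59) = +1 → QR.
(21/59) = +1 → QR.
(35/59) = +1 → QR.
(46/59) = +1 → QR.
(50/59) = -1 → non-residue.
(56/59) = -1 → non-residue.
Total quadratic residues among the 7: 5.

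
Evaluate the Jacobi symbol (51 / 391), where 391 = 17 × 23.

0

Reciprocity: 51 ≡ 3 and 391 ≡ 3 (mod 4), so (51/391) = −(391/51).
Reduce top mod 51: now compute (34/51).
Pull out 2: since 51 ≡ 3 (mod 8), (2/51) = -1.
Reciprocity: 17 ≡ 1 and 51 ≡ 3 (mod 4), so (17/51) = +(51/17).
Reduce top mod 17: now compute (0/17).
Top reduces to 0: gcd > 1, so the symbol is 0.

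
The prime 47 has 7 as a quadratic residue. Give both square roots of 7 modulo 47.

Since 47 ≡ 3 (mod 4), a square root of 7 is 7^((47+1)/4) = 7^12 mod 47.
Repeated squaring: 7^2≡2, 7^4≡4, 7^8≡16 (mod 47).
7^12 = 7^(8+4) ≡ 17 (mod 47).
Check: 17² = 289 ≡ 7 (mod 47). The two roots are 17 and 30.

17, 30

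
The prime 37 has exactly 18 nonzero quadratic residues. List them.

Square k = 1,…,18 (k and 37−k give the same square):
1²=1, 2²=4, 3²=9, 4²=16, 5²=25, 6²=36, 7²≡12, 8²≡27, 9²≡7, 10²≡26, 11²≡10, 12²≡33, 13²≡21, 14²≡11, 15²≡3, 16²≡34, 17²≡30, 18²≡28 (mod 37).
So the quadratic residues mod 37 are {1, 3, 4, 7, 9, 10, 11, 12, 16, 21, 25, 26, 27, 28, 30, 33, 34, 36}.

1,3,4,7,9,10,11,12,16,21,25,26,27,28,30,33,34,36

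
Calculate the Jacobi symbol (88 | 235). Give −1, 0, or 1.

1

Pull out 2^3: since 235 ≡ 3 (mod 8), (2/235) = -1, so (2/235)^3 = -1.
Reciprocity: 11 ≡ 3 and 235 ≡ 3 (mod 4), so (11/235) = −(235/11).
Reduce top mod 11: now compute (4/11).
Pull out 2^2: since 11 ≡ 3 (mod 8), (2/11) = -1, so (2/11)^2 = +1.
Reached (1/11) = 1. Collecting the sign flips along the way, the symbol is +1.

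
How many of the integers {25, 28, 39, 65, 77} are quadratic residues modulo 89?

2

(25/89) = +1 → QR.
(28/89) = -1 → non-residue.
(39/89) = +1 → QR.
(65/89) = -1 → non-residue.
(77/89) = -1 → non-residue.
Total quadratic residues among the 5: 2.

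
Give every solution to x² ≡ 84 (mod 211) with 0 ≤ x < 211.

Since 211 ≡ 3 (mod 4), a square root of 84 is 84^((211+1)/4) = 84^53 mod 211.
Repeated squaring: 84^2≡93, 84^4≡209, 84^8≡4, 84^16≡16, 84^32≡45 (mod 211).
84^53 = 84^(32+16+4+1) ≡ 154 (mod 211).
Check: 154² = 23716 ≡ 84 (mod 211). The two roots are 57 and 154.

57, 154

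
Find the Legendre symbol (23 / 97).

Euler's criterion: (23/97) ≡ 23^48 (mod 97).
23^2 ≡ 44 (mod 97)
23^4 ≡ 93 (mod 97)
23^8 ≡ 16 (mod 97)
23^16 ≡ 62 (mod 97)
23^32 ≡ 61 (mod 97)
23^48 = 23^(32+16) ≡ 96 (mod 97).
Result is 96 ≡ −1, so (23/97) = −1.

-1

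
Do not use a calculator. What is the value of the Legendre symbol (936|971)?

-1

Euler's criterion: (936/971) ≡ 936^485 (mod 971).
936^2 ≡ 254 (mod 971)
936^4 ≡ 430 (mod 971)
936^8 ≡ 410 (mod 971)
936^16 ≡ 117 (mod 971)
936^32 ≡ 95 (mod 971)
936^64 ≡ 286 (mod 971)
936^128 ≡ 232 (mod 971)
936^256 ≡ 419 (mod 971)
936^485 = 936^(256+128+64+32+4+1) ≡ 970 (mod 971).
Result is 970 ≡ −1, so (936/971) = −1.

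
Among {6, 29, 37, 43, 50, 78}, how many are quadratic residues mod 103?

(6/103) = -1 → non-residue.
(29/103) = +1 → QR.
(37/103) = -1 → non-residue.
(43/103) = -1 → non-residue.
(50/103) = +1 → QR.
(78/103) = -1 → non-residue.
Total quadratic residues among the 6: 2.

2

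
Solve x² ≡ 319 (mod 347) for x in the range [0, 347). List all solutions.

Since 347 ≡ 3 (mod 4), a square root of 319 is 319^((347+1)/4) = 319^87 mod 347.
Repeated squaring: 319^2≡90, 319^4≡119, 319^8≡281, 319^16≡192, 319^32≡82, 319^64≡131 (mod 347).
319^87 = 319^(64+16+4+2+1) ≡ 49 (mod 347).
Check: 49² = 2401 ≡ 319 (mod 347). The two roots are 49 and 298.

49, 298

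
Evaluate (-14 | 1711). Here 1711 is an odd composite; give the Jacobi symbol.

First reduce: -14 ≡ 1697 (mod 1711).
Reciprocity: 1697 ≡ 1 and 1711 ≡ 3 (mod 4), so (1697/1711) = +(1711/1697).
Reduce top mod 1697: now compute (14/1697).
Pull out 2: since 1697 ≡ 1 (mod 8), (2/1697) = +1.
Reciprocity: 7 ≡ 3 and 1697 ≡ 1 (mod 4), so (7/1697) = +(1697/7).
Reduce top mod 7: now compute (3/7).
Reciprocity: 3 ≡ 3 and 7 ≡ 3 (mod 4), so (3/7) = −(7/3).
Reduce top mod 3: now compute (1/3).
Reached (1/3) = 1. Collecting the sign flips along the way, the symbol is -1.

-1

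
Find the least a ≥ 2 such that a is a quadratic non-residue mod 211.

2

(2/211) = −1, so 2 is the smallest positive non-residue mod 211.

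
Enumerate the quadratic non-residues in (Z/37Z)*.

2 5 6 8 13 14 15 17 18 19 20 22 23 24 29 31 32 35

Square k = 1,…,18 (k and 37−k give the same square):
1²=1, 2²=4, 3²=9, 4²=16, 5²=25, 6²=36, 7²≡12, 8²≡27, 9²≡7, 10²≡26, 11²≡10, 12²≡33, 13²≡21, 14²≡11, 15²≡3, 16²≡34, 17²≡30, 18²≡28 (mod 37).
The residues are {1, 3, 4, 7, 9, 10, 11, 12, 16, 21, 25, 26, 27, 28, 30, 33, 34, 36}; the non-residues are the remaining 18 nonzero classes.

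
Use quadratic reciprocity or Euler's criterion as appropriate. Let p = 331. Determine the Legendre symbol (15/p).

-1

Reciprocity: 15 ≡ 3 and 331 ≡ 3 (mod 4), so (15/331) = −(331/15).
Reduce top mod 15: now compute (1/15).
Reached (1/15) = 1. Collecting the sign flips along the way, the symbol is -1.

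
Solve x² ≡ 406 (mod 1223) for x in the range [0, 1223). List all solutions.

88, 1135

Since 1223 ≡ 3 (mod 4), a square root of 406 is 406^((1223+1)/4) = 406^306 mod 1223.
Repeated squaring: 406^2≡954, 406^4≡204, 406^8≡34, 406^16≡1156, 406^32≡820, 406^64≡973, 406^128≡127, 406^256≡230 (mod 1223).
406^306 = 406^(256+32+16+2) ≡ 88 (mod 1223).
Check: 88² = 7744 ≡ 406 (mod 1223). The two roots are 88 and 1135.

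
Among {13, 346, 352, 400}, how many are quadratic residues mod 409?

(13/409) = -1 → non-residue.
(346/409) = -1 → non-residue.
(352/409) = -1 → non-residue.
(400/409) = +1 → QR.
Total quadratic residues among the 4: 1.

1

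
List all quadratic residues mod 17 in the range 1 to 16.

1 2 4 8 9 13 15 16

Square k = 1,…,8 (k and 17−k give the same square):
1²=1, 2²=4, 3²=9, 4²=16, 5²≡8, 6²≡2, 7²≡15, 8²≡13 (mod 17).
So the quadratic residues mod 17 are {1, 2, 4, 8, 9, 13, 15, 16}.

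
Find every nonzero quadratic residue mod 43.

1, 4, 6, 9, 10, 11, 13, 14, 15, 16, 17, 21, 23, 24, 25, 31, 35, 36, 38, 40, 41

Square k = 1,…,21 (k and 43−k give the same square):
1²=1, 2²=4, 3²=9, 4²=16, 5²=25, 6²=36, 7²≡6, 8²≡21, 9²≡38, 10²≡14, 11²≡35, 12²≡15, 13²≡40, 14²≡24, 15²≡10, 16²≡41, 17²≡31, 18²≡23, 19²≡17, 20²≡13, 21²≡11 (mod 43).
So the quadratic residues mod 43 are {1, 4, 6, 9, 10, 11, 13, 14, 15, 16, 17, 21, 23, 24, 25, 31, 35, 36, 38, 40, 41}.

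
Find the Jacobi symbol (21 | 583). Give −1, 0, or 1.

Reciprocity: 21 ≡ 1 and 583 ≡ 3 (mod 4), so (21/583) = +(583/21).
Reduce top mod 21: now compute (16/21).
Pull out 2^4: since 21 ≡ 5 (mod 8), (2/21) = -1, so (2/21)^4 = +1.
Reached (1/21) = 1. Collecting the sign flips along the way, the symbol is +1.

1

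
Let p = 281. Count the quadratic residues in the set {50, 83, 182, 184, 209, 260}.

(50/281) = +1 → QR.
(83/281) = -1 → non-residue.
(182/281) = -1 → non-residue.
(184/281) = -1 → non-residue.
(209/281) = +1 → QR.
(260/281) = -1 → non-residue.
Total quadratic residues among the 6: 2.

2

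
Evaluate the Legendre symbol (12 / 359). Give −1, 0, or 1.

Pull out 2^2: since 359 ≡ 7 (mod 8), (2/359) = +1, so (2/359)^2 = +1.
Reciprocity: 3 ≡ 3 and 359 ≡ 3 (mod 4), so (3/359) = −(359/3).
Reduce top mod 3: now compute (2/3).
Pull out 2: since 3 ≡ 3 (mod 8), (2/3) = -1.
Reached (1/3) = 1. Collecting the sign flips along the way, the symbol is +1.

1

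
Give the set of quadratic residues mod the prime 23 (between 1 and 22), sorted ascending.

Square k = 1,…,11 (k and 23−k give the same square):
1²=1, 2²=4, 3²=9, 4²=16, 5²≡2, 6²≡13, 7²≡3, 8²≡18, 9²≡12, 10²≡8, 11²≡6 (mod 23).
So the quadratic residues mod 23 are {1, 2, 3, 4, 6, 8, 9, 12, 13, 16, 18}.

1,2,3,4,6,8,9,12,13,16,18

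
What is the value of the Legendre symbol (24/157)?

-1

Euler's criterion: (24/157) ≡ 24^78 (mod 157).
24^2 ≡ 105 (mod 157)
24^4 ≡ 35 (mod 157)
24^8 ≡ 126 (mod 157)
24^16 ≡ 19 (mod 157)
24^32 ≡ 47 (mod 157)
24^64 ≡ 11 (mod 157)
24^78 = 24^(64+8+4+2) ≡ 156 (mod 157).
Result is 156 ≡ −1, so (24/157) = −1.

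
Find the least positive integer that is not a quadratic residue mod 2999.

17

(2/2999) = +1, so 2 is a residue.
(3/2999) = +1, so 3 is a residue.
(4/2999) = +1, so 4 is a residue.
(5/2999) = +1, so 5 is a residue.
(6/2999) = +1, so 6 is a residue.
(7/2999) = +1, so 7 is a residue.
(8/2999) = +1, so 8 is a residue.
(9/2999) = +1, so 9 is a residue.
(10/2999) = +1, so 10 is a residue.
(11/2999) = +1, so 11 is a residue.
(12/2999) = +1, so 12 is a residue.
(13/2999) = +1, so 13 is a residue.
(14/2999) = +1, so 14 is a residue.
(15/2999) = +1, so 15 is a residue.
(16/2999) = +1, so 16 is a residue.
(17/2999) = −1, so 17 is the smallest positive non-residue mod 2999.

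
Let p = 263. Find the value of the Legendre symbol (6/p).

1

Euler's criterion: (6/263) ≡ 6^131 (mod 263).
6^2 ≡ 36 (mod 263)
6^4 ≡ 244 (mod 263)
6^8 ≡ 98 (mod 263)
6^16 ≡ 136 (mod 263)
6^32 ≡ 86 (mod 263)
6^64 ≡ 32 (mod 263)
6^128 ≡ 235 (mod 263)
6^131 = 6^(128+2+1) ≡ 1 (mod 263).
Result is 1, so (6/263) = 1.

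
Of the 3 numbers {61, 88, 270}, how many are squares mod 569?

(61/569) = +1 → QR.
(88/569) = -1 → non-residue.
(270/569) = -1 → non-residue.
Total quadratic residues among the 3: 1.

1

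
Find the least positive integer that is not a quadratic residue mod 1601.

(2/1601) = +1, so 2 is a residue.
(3/1601) = −1, so 3 is the smallest positive non-residue mod 1601.

3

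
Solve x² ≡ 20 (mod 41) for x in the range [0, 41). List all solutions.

41 ≡ 1 (mod 4), so we find a root by search.
Trying successive values, 15² = 225 ≡ 20 (mod 41). The other root is 41 − 15 = 26.

15, 26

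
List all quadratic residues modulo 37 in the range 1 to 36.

Square k = 1,…,18 (k and 37−k give the same square):
1²=1, 2²=4, 3²=9, 4²=16, 5²=25, 6²=36, 7²≡12, 8²≡27, 9²≡7, 10²≡26, 11²≡10, 12²≡33, 13²≡21, 14²≡11, 15²≡3, 16²≡34, 17²≡30, 18²≡28 (mod 37).
So the quadratic residues mod 37 are {1, 3, 4, 7, 9, 10, 11, 12, 16, 21, 25, 26, 27, 28, 30, 33, 34, 36}.

1 3 4 7 9 10 11 12 16 21 25 26 27 28 30 33 34 36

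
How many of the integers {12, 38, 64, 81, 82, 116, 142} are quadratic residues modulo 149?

(12/149) = -1 → non-residue.
(38/149) = -1 → non-residue.
(64/149) = +1 → QR.
(81/149) = +1 → QR.
(82/149) = +1 → QR.
(116/149) = +1 → QR.
(142/149) = +1 → QR.
Total quadratic residues among the 7: 5.

5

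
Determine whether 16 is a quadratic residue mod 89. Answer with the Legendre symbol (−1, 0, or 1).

Euler's criterion: (16/89) ≡ 16^44 (mod 89).
16^2 ≡ 78 (mod 89)
16^4 ≡ 32 (mod 89)
16^8 ≡ 45 (mod 89)
16^16 ≡ 67 (mod 89)
16^32 ≡ 39 (mod 89)
16^44 = 16^(32+8+4) ≡ 1 (mod 89).
Result is 1, so (16/89) = 1.

1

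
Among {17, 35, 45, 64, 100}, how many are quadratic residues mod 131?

4

(17/131) = -1 → non-residue.
(35/131) = +1 → QR.
(45/131) = +1 → QR.
(64/131) = +1 → QR.
(100/131) = +1 → QR.
Total quadratic residues among the 5: 4.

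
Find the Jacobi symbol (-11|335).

1

First reduce: -11 ≡ 324 (mod 335).
Pull out 2^2: since 335 ≡ 7 (mod 8), (2/335) = +1, so (2/335)^2 = +1.
Reciprocity: 81 ≡ 1 and 335 ≡ 3 (mod 4), so (81/335) = +(335/81).
Reduce top mod 81: now compute (11/81).
Reciprocity: 11 ≡ 3 and 81 ≡ 1 (mod 4), so (11/81) = +(81/11).
Reduce top mod 11: now compute (4/11).
Pull out 2^2: since 11 ≡ 3 (mod 8), (2/11) = -1, so (2/11)^2 = +1.
Reached (1/11) = 1. Collecting the sign flips along the way, the symbol is +1.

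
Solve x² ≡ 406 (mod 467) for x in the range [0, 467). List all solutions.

206, 261

Since 467 ≡ 3 (mod 4), a square root of 406 is 406^((467+1)/4) = 406^117 mod 467.
Repeated squaring: 406^2≡452, 406^4≡225, 406^8≡189, 406^16≡229, 406^32≡137, 406^64≡89 (mod 467).
406^117 = 406^(64+32+16+4+1) ≡ 206 (mod 467).
Check: 206² = 42436 ≡ 406 (mod 467). The two roots are 206 and 261.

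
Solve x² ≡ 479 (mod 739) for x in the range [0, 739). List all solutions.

Since 739 ≡ 3 (mod 4), a square root of 479 is 479^((739+1)/4) = 479^185 mod 739.
Repeated squaring: 479^2≡351, 479^4≡527, 479^8≡604, 479^16≡489, 479^32≡424, 479^64≡199, 479^128≡434 (mod 739).
479^185 = 479^(128+32+16+8+1) ≡ 169 (mod 739).
Check: 169² = 28561 ≡ 479 (mod 739). The two roots are 169 and 570.

169, 570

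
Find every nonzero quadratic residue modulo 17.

1, 2, 4, 8, 9, 13, 15, 16

Square k = 1,…,8 (k and 17−k give the same square):
1²=1, 2²=4, 3²=9, 4²=16, 5²≡8, 6²≡2, 7²≡15, 8²≡13 (mod 17).
So the quadratic residues mod 17 are {1, 2, 4, 8, 9, 13, 15, 16}.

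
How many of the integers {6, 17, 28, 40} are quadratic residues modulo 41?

(6/41) = -1 → non-residue.
(17/41) = -1 → non-residue.
(28/41) = -1 → non-residue.
(40/41) = +1 → QR.
Total quadratic residues among the 4: 1.

1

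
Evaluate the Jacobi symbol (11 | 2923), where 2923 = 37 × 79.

Reciprocity: 11 ≡ 3 and 2923 ≡ 3 (mod 4), so (11/2923) = −(2923/11).
Reduce top mod 11: now compute (8/11).
Pull out 2^3: since 11 ≡ 3 (mod 8), (2/11) = -1, so (2/11)^3 = -1.
Reached (1/11) = 1. Collecting the sign flips along the way, the symbol is +1.

1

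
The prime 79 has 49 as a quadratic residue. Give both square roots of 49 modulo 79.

7, 72

Since 79 ≡ 3 (mod 4), a square root of 49 is 49^((79+1)/4) = 49^20 mod 79.
Repeated squaring: 49^2≡31, 49^4≡13, 49^8≡11, 49^16≡42 (mod 79).
49^20 = 49^(16+4) ≡ 72 (mod 79).
Check: 72² = 5184 ≡ 49 (mod 79). The two roots are 7 and 72.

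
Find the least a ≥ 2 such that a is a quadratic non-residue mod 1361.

3

(2/1361) = +1, so 2 is a residue.
(3/1361) = −1, so 3 is the smallest positive non-residue mod 1361.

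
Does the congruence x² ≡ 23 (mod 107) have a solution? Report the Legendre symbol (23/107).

Reciprocity: 23 ≡ 3 and 107 ≡ 3 (mod 4), so (23/107) = −(107/23).
Reduce top mod 23: now compute (15/23).
Reciprocity: 15 ≡ 3 and 23 ≡ 3 (mod 4), so (15/23) = −(23/15).
Reduce top mod 15: now compute (8/15).
Pull out 2^3: since 15 ≡ 7 (mod 8), (2/15) = +1, so (2/15)^3 = +1.
Reached (1/15) = 1. Collecting the sign flips along the way, the symbol is +1.

1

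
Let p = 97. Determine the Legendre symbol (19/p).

-1

Reciprocity: 19 ≡ 3 and 97 ≡ 1 (mod 4), so (19/97) = +(97/19).
Reduce top mod 19: now compute (2/19).
Pull out 2: since 19 ≡ 3 (mod 8), (2/19) = -1.
Reached (1/19) = 1. Collecting the sign flips along the way, the symbol is -1.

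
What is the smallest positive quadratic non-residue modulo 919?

3

(2/919) = +1, so 2 is a residue.
(3/919) = −1, so 3 is the smallest positive non-residue mod 919.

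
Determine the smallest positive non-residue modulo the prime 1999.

3

(2/1999) = +1, so 2 is a residue.
(3/1999) = −1, so 3 is the smallest positive non-residue mod 1999.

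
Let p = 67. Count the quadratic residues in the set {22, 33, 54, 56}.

(22/67) = +1 → QR.
(33/67) = +1 → QR.
(54/67) = +1 → QR.
(56/67) = +1 → QR.
Total quadratic residues among the 4: 4.

4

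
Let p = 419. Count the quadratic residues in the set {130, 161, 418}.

1

(130/419) = -1 → non-residue.
(161/419) = +1 → QR.
(418/419) = -1 → non-residue.
Total quadratic residues among the 3: 1.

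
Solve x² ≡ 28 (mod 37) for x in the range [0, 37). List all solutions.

18, 19

37 ≡ 1 (mod 4), so we find a root by search.
Trying successive values, 18² = 324 ≡ 28 (mod 37). The other root is 37 − 18 = 19.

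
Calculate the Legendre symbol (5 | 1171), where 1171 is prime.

1

Reciprocity: 5 ≡ 1 and 1171 ≡ 3 (mod 4), so (5/1171) = +(1171/5).
Reduce top mod 5: now compute (1/5).
Reached (1/5) = 1. Collecting the sign flips along the way, the symbol is +1.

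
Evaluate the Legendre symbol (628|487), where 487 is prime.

Euler's criterion: (628/487) ≡ 141^243 (mod 487).
141^2 ≡ 401 (mod 487)
141^4 ≡ 91 (mod 487)
141^8 ≡ 2 (mod 487)
141^16 ≡ 4 (mod 487)
141^32 ≡ 16 (mod 487)
141^64 ≡ 256 (mod 487)
141^128 ≡ 278 (mod 487)
141^243 = 141^(128+64+32+16+2+1) ≡ 1 (mod 487).
Result is 1, so (628/487) = 1.

1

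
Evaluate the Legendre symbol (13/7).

Euler's criterion: (13/7) ≡ 6^3 (mod 7).
6^2 ≡ 1 (mod 7)
6^3 = 6^(2+1) ≡ 6 (mod 7).
Result is 6 ≡ −1, so (13/7) = −1.

-1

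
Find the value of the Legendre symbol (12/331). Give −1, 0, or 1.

Pull out 2^2: since 331 ≡ 3 (mod 8), (2/331) = -1, so (2/331)^2 = +1.
Reciprocity: 3 ≡ 3 and 331 ≡ 3 (mod 4), so (3/331) = −(331/3).
Reduce top mod 3: now compute (1/3).
Reached (1/3) = 1. Collecting the sign flips along the way, the symbol is -1.

-1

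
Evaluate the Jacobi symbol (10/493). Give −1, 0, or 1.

1

Pull out 2: since 493 ≡ 5 (mod 8), (2/493) = -1.
Reciprocity: 5 ≡ 1 and 493 ≡ 1 (mod 4), so (5/493) = +(493/5).
Reduce top mod 5: now compute (3/5).
Reciprocity: 3 ≡ 3 and 5 ≡ 1 (mod 4), so (3/5) = +(5/3).
Reduce top mod 3: now compute (2/3).
Pull out 2: since 3 ≡ 3 (mod 8), (2/3) = -1.
Reached (1/3) = 1. Collecting the sign flips along the way, the symbol is +1.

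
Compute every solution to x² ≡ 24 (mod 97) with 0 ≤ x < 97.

11, 86

97 ≡ 1 (mod 4), so we find a root by search.
Trying successive values, 11² = 121 ≡ 24 (mod 97). The other root is 97 − 11 = 86.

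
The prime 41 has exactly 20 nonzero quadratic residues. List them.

1 2 4 5 8 9 10 16 18 20 21 23 25 31 32 33 36 37 39 40

Square k = 1,…,20 (k and 41−k give the same square):
1²=1, 2²=4, 3²=9, 4²=16, 5²=25, 6²=36, 7²≡8, 8²≡23, 9²≡40, 10²≡18, 11²≡39, 12²≡21, 13²≡5, 14²≡32, 15²≡20, 16²≡10, 17²≡2, 18²≡37, 19²≡33, 20²≡31 (mod 41).
So the quadratic residues mod 41 are {1, 2, 4, 5, 8, 9, 10, 16, 18, 20, 21, 23, 25, 31, 32, 33, 36, 37, 39, 40}.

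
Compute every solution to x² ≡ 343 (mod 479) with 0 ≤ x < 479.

Since 479 ≡ 3 (mod 4), a square root of 343 is 343^((479+1)/4) = 343^120 mod 479.
Repeated squaring: 343^2≡294, 343^4≡216, 343^8≡193, 343^16≡366, 343^32≡315, 343^64≡72 (mod 479).
343^120 = 343^(64+32+16+8) ≡ 213 (mod 479).
Check: 213² = 45369 ≡ 343 (mod 479). The two roots are 213 and 266.

213, 266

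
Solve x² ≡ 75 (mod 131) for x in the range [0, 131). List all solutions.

59, 72

Since 131 ≡ 3 (mod 4), a square root of 75 is 75^((131+1)/4) = 75^33 mod 131.
Repeated squaring: 75^2≡123, 75^4≡64, 75^8≡35, 75^16≡46, 75^32≡20 (mod 131).
75^33 = 75^(32+1) ≡ 59 (mod 131).
Check: 59² = 3481 ≡ 75 (mod 131). The two roots are 59 and 72.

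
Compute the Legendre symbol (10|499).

Euler's criterion: (10/499) ≡ 10^249 (mod 499).
10^2 ≡ 100 (mod 499)
10^4 ≡ 20 (mod 499)
10^8 ≡ 400 (mod 499)
10^16 ≡ 320 (mod 499)
10^32 ≡ 105 (mod 499)
10^64 ≡ 47 (mod 499)
10^128 ≡ 213 (mod 499)
10^249 = 10^(128+64+32+16+8+1) ≡ 498 (mod 499).
Result is 498 ≡ −1, so (10/499) = −1.

-1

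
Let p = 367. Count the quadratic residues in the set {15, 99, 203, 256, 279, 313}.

(15/367) = +1 → QR.
(99/367) = -1 → non-residue.
(203/367) = -1 → non-residue.
(256/367) = +1 → QR.
(279/367) = +1 → QR.
(313/367) = +1 → QR.
Total quadratic residues among the 6: 4.

4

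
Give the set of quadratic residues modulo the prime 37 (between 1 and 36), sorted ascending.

1,3,4,7,9,10,11,12,16,21,25,26,27,28,30,33,34,36

Square k = 1,…,18 (k and 37−k give the same square):
1²=1, 2²=4, 3²=9, 4²=16, 5²=25, 6²=36, 7²≡12, 8²≡27, 9²≡7, 10²≡26, 11²≡10, 12²≡33, 13²≡21, 14²≡11, 15²≡3, 16²≡34, 17²≡30, 18²≡28 (mod 37).
So the quadratic residues mod 37 are {1, 3, 4, 7, 9, 10, 11, 12, 16, 21, 25, 26, 27, 28, 30, 33, 34, 36}.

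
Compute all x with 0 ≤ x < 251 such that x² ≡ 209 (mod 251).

Since 251 ≡ 3 (mod 4), a square root of 209 is 209^((251+1)/4) = 209^63 mod 251.
Repeated squaring: 209^2≡7, 209^4≡49, 209^8≡142, 209^16≡84, 209^32≡28 (mod 251).
209^63 = 209^(32+16+8+4+2+1) ≡ 65 (mod 251).
Check: 65² = 4225 ≡ 209 (mod 251). The two roots are 65 and 186.

65, 186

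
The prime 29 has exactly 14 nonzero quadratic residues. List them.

1,4,5,6,7,9,13,16,20,22,23,24,25,28

Square k = 1,…,14 (k and 29−k give the same square):
1²=1, 2²=4, 3²=9, 4²=16, 5²=25, 6²≡7, 7²≡20, 8²≡6, 9²≡23, 10²≡13, 11²≡5, 12²≡28, 13²≡24, 14²≡22 (mod 29).
So the quadratic residues mod 29 are {1, 4, 5, 6, 7, 9, 13, 16, 20, 22, 23, 24, 25, 28}.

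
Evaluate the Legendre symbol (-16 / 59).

-1

First reduce: -16 ≡ 43 (mod 59).
Reciprocity: 43 ≡ 3 and 59 ≡ 3 (mod 4), so (43/59) = −(59/43).
Reduce top mod 43: now compute (16/43).
Pull out 2^4: since 43 ≡ 3 (mod 8), (2/43) = -1, so (2/43)^4 = +1.
Reached (1/43) = 1. Collecting the sign flips along the way, the symbol is -1.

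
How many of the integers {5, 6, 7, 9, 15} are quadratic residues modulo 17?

(5/17) = -1 → non-residue.
(6/17) = -1 → non-residue.
(7/17) = -1 → non-residue.
(9/17) = +1 → QR.
(15/17) = +1 → QR.
Total quadratic residues among the 5: 2.

2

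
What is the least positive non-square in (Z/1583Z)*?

5

(2/1583) = +1, so 2 is a residue.
(3/1583) = +1, so 3 is a residue.
(4/1583) = +1, so 4 is a residue.
(5/1583) = −1, so 5 is the smallest positive non-residue mod 1583.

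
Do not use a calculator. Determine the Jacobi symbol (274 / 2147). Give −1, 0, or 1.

1

Pull out 2: since 2147 ≡ 3 (mod 8), (2/2147) = -1.
Reciprocity: 137 ≡ 1 and 2147 ≡ 3 (mod 4), so (137/2147) = +(2147/137).
Reduce top mod 137: now compute (92/137).
Pull out 2^2: since 137 ≡ 1 (mod 8), (2/137) = +1, so (2/137)^2 = +1.
Reciprocity: 23 ≡ 3 and 137 ≡ 1 (mod 4), so (23/137) = +(137/23).
Reduce top mod 23: now compute (22/23).
Pull out 2: since 23 ≡ 7 (mod 8), (2/23) = +1.
Reciprocity: 11 ≡ 3 and 23 ≡ 3 (mod 4), so (11/23) = −(23/11).
Reduce top mod 11: now compute (1/11).
Reached (1/11) = 1. Collecting the sign flips along the way, the symbol is +1.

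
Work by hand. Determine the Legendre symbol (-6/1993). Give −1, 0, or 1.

First reduce: -6 ≡ 1987 (mod 1993).
Reciprocity: 1987 ≡ 3 and 1993 ≡ 1 (mod 4), so (1987/1993) = +(1993/1987).
Reduce top mod 1987: now compute (6/1987).
Pull out 2: since 1987 ≡ 3 (mod 8), (2/1987) = -1.
Reciprocity: 3 ≡ 3 and 1987 ≡ 3 (mod 4), so (3/1987) = −(1987/3).
Reduce top mod 3: now compute (1/3).
Reached (1/3) = 1. Collecting the sign flips along the way, the symbol is +1.

1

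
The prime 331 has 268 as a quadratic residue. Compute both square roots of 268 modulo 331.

Since 331 ≡ 3 (mod 4), a square root of 268 is 268^((331+1)/4) = 268^83 mod 331.
Repeated squaring: 268^2≡328, 268^4≡9, 268^8≡81, 268^16≡272, 268^32≡171, 268^64≡113 (mod 331).
268^83 = 268^(64+16+2+1) ≡ 54 (mod 331).
Check: 54² = 2916 ≡ 268 (mod 331). The two roots are 54 and 277.

54, 277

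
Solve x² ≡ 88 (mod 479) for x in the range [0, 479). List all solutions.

Since 479 ≡ 3 (mod 4), a square root of 88 is 88^((479+1)/4) = 88^120 mod 479.
Repeated squaring: 88^2≡80, 88^4≡173, 88^8≡231, 88^16≡192, 88^32≡460, 88^64≡361 (mod 479).
88^120 = 88^(64+32+16+8) ≡ 137 (mod 479).
Check: 137² = 18769 ≡ 88 (mod 479). The two roots are 137 and 342.

137, 342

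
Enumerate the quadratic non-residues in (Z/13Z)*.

2, 5, 6, 7, 8, 11

Square k = 1,…,6 (k and 13−k give the same square):
1²=1, 2²=4, 3²=9, 4²≡3, 5²≡12, 6²≡10 (mod 13).
The residues are {1, 3, 4, 9, 10, 12}; the non-residues are the remaining 6 nonzero classes.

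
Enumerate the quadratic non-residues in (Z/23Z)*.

Square k = 1,…,11 (k and 23−k give the same square):
1²=1, 2²=4, 3²=9, 4²=16, 5²≡2, 6²≡13, 7²≡3, 8²≡18, 9²≡12, 10²≡8, 11²≡6 (mod 23).
The residues are {1, 2, 3, 4, 6, 8, 9, 12, 13, 16, 18}; the non-residues are the remaining 11 nonzero classes.

5 7 10 11 14 15 17 19 20 21 22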